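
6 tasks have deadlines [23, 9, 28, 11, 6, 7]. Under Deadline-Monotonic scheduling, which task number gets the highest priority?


Sort tasks by relative deadline (ascending):
  Task 5: deadline = 6
  Task 6: deadline = 7
  Task 2: deadline = 9
  Task 4: deadline = 11
  Task 1: deadline = 23
  Task 3: deadline = 28
Priority order (highest first): [5, 6, 2, 4, 1, 3]
Highest priority task = 5

5


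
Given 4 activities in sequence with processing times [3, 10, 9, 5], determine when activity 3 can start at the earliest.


Activity 3 starts after activities 1 through 2 complete.
Predecessor durations: [3, 10]
ES = 3 + 10 = 13

13


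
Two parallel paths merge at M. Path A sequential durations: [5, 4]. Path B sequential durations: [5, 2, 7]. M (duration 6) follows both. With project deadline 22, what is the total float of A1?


Forward pass: ES(A1) = sum of predecessors on chain A = 0
EF = ES + duration = 0 + 5 = 5
Backward pass: LF(M) = deadline = 22; LS(M) = 22 - 6 = 16
LF(A1) = LS(M) - sum(successors on chain A) = 16 - 4 = 12
LS = LF - duration = 12 - 5 = 7
Total float = LS - ES = 7 - 0 = 7

7


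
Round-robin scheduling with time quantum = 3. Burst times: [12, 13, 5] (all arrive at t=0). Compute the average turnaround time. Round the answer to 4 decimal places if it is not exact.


Time quantum = 3
Execution trace:
  J1 runs 3 units, time = 3
  J2 runs 3 units, time = 6
  J3 runs 3 units, time = 9
  J1 runs 3 units, time = 12
  J2 runs 3 units, time = 15
  J3 runs 2 units, time = 17
  J1 runs 3 units, time = 20
  J2 runs 3 units, time = 23
  J1 runs 3 units, time = 26
  J2 runs 3 units, time = 29
  J2 runs 1 units, time = 30
Finish times: [26, 30, 17]
Average turnaround = 73/3 = 24.3333

24.3333


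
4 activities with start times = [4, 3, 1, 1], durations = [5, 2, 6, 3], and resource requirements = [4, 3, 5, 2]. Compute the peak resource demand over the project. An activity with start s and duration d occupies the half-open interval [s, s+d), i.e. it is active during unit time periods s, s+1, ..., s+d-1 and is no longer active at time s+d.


Each activity i is active on [start_i, start_i + duration_i).
Compute total resource usage per time slot:
  t=0: active resources = [], total = 0
  t=1: active resources = [5, 2], total = 7
  t=2: active resources = [5, 2], total = 7
  t=3: active resources = [3, 5, 2], total = 10
  t=4: active resources = [4, 3, 5], total = 12
  t=5: active resources = [4, 5], total = 9
  t=6: active resources = [4, 5], total = 9
  t=7: active resources = [4], total = 4
  t=8: active resources = [4], total = 4
Peak resource demand = 12

12


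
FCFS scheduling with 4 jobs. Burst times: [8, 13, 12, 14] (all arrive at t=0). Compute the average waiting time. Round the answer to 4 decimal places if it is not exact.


FCFS order (as given): [8, 13, 12, 14]
Waiting times:
  Job 1: wait = 0
  Job 2: wait = 8
  Job 3: wait = 21
  Job 4: wait = 33
Sum of waiting times = 62
Average waiting time = 62/4 = 15.5

15.5


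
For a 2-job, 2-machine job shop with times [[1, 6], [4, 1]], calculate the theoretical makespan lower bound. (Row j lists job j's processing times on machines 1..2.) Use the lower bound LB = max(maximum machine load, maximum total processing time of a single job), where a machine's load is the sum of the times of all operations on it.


Machine loads:
  Machine 1: 1 + 4 = 5
  Machine 2: 6 + 1 = 7
Max machine load = 7
Job totals:
  Job 1: 7
  Job 2: 5
Max job total = 7
Lower bound = max(7, 7) = 7

7


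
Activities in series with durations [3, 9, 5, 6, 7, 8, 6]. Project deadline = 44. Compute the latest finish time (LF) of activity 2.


LF(activity 2) = deadline - sum of successor durations
Successors: activities 3 through 7 with durations [5, 6, 7, 8, 6]
Sum of successor durations = 32
LF = 44 - 32 = 12

12


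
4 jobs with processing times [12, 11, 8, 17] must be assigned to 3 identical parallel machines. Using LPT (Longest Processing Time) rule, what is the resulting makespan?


Sort jobs in decreasing order (LPT): [17, 12, 11, 8]
Assign each job to the least loaded machine:
  Machine 1: jobs [17], load = 17
  Machine 2: jobs [12], load = 12
  Machine 3: jobs [11, 8], load = 19
Makespan = max load = 19

19


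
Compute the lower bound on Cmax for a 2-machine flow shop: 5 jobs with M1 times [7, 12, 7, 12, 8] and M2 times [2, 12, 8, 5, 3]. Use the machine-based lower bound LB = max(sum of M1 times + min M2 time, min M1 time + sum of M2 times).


LB1 = sum(M1 times) + min(M2 times) = 46 + 2 = 48
LB2 = min(M1 times) + sum(M2 times) = 7 + 30 = 37
Lower bound = max(LB1, LB2) = max(48, 37) = 48

48


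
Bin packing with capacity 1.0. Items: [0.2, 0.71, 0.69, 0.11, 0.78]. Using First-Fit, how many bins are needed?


Place items sequentially using First-Fit:
  Item 0.2 -> new Bin 1
  Item 0.71 -> Bin 1 (now 0.91)
  Item 0.69 -> new Bin 2
  Item 0.11 -> Bin 2 (now 0.8)
  Item 0.78 -> new Bin 3
Total bins used = 3

3


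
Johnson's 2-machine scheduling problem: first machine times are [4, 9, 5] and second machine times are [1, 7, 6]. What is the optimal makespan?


Apply Johnson's rule:
  Group 1 (a <= b): [(3, 5, 6)]
  Group 2 (a > b): [(2, 9, 7), (1, 4, 1)]
Optimal job order: [3, 2, 1]
Schedule:
  Job 3: M1 done at 5, M2 done at 11
  Job 2: M1 done at 14, M2 done at 21
  Job 1: M1 done at 18, M2 done at 22
Makespan = 22

22


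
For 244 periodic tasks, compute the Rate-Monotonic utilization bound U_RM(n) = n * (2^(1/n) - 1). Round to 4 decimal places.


Compute 2^(1/244) = 1.0028448059
Subtract 1: 1.0028448059 - 1 = 0.0028448059
Multiply by n: 244 * 0.0028448059 = 0.6941326396
Round to 4 dp: 0.6941

0.6941


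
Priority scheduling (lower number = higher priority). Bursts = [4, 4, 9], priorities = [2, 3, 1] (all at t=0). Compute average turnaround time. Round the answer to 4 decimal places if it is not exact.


Sort by priority (ascending = highest first):
Order: [(1, 9), (2, 4), (3, 4)]
Completion times:
  Priority 1, burst=9, C=9
  Priority 2, burst=4, C=13
  Priority 3, burst=4, C=17
Average turnaround = 39/3 = 13.0

13.0


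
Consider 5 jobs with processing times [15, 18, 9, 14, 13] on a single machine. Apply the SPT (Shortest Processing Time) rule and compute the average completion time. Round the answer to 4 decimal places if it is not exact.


Sort jobs by processing time (SPT order): [9, 13, 14, 15, 18]
Compute completion times sequentially:
  Job 1: processing = 9, completes at 9
  Job 2: processing = 13, completes at 22
  Job 3: processing = 14, completes at 36
  Job 4: processing = 15, completes at 51
  Job 5: processing = 18, completes at 69
Sum of completion times = 187
Average completion time = 187/5 = 37.4

37.4


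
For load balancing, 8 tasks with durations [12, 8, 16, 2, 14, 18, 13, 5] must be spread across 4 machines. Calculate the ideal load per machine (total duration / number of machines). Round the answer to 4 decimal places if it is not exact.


Total processing time = 12 + 8 + 16 + 2 + 14 + 18 + 13 + 5 = 88
Number of machines = 4
Ideal balanced load = 88 / 4 = 22.0

22.0


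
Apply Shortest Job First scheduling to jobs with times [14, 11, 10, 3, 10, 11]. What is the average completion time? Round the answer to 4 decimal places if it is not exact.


SJF order (ascending): [3, 10, 10, 11, 11, 14]
Completion times:
  Job 1: burst=3, C=3
  Job 2: burst=10, C=13
  Job 3: burst=10, C=23
  Job 4: burst=11, C=34
  Job 5: burst=11, C=45
  Job 6: burst=14, C=59
Average completion = 177/6 = 29.5

29.5


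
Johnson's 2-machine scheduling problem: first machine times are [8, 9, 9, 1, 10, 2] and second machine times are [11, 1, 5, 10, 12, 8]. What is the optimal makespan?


Apply Johnson's rule:
  Group 1 (a <= b): [(4, 1, 10), (6, 2, 8), (1, 8, 11), (5, 10, 12)]
  Group 2 (a > b): [(3, 9, 5), (2, 9, 1)]
Optimal job order: [4, 6, 1, 5, 3, 2]
Schedule:
  Job 4: M1 done at 1, M2 done at 11
  Job 6: M1 done at 3, M2 done at 19
  Job 1: M1 done at 11, M2 done at 30
  Job 5: M1 done at 21, M2 done at 42
  Job 3: M1 done at 30, M2 done at 47
  Job 2: M1 done at 39, M2 done at 48
Makespan = 48

48


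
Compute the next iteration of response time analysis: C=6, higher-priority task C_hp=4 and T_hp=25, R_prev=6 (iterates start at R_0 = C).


R_next = C + ceil(R_prev / T_hp) * C_hp
ceil(6 / 25) = ceil(0.24) = 1
Interference = 1 * 4 = 4
R_next = 6 + 4 = 10

10


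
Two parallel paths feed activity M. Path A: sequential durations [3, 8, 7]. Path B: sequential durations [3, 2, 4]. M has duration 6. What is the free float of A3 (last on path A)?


ES(A3) = sum of predecessors on chain A = 11
EF(A3) = ES + duration = 11 + 7 = 18
Successor of A3 is M. ES(M) = max(sum(A), sum(B)) = max(18, 9) = 18
Free float = ES(successor) - EF(current) = 18 - 18 = 0

0


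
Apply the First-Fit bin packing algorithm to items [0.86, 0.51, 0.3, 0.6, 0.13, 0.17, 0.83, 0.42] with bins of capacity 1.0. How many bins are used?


Place items sequentially using First-Fit:
  Item 0.86 -> new Bin 1
  Item 0.51 -> new Bin 2
  Item 0.3 -> Bin 2 (now 0.81)
  Item 0.6 -> new Bin 3
  Item 0.13 -> Bin 1 (now 0.99)
  Item 0.17 -> Bin 2 (now 0.98)
  Item 0.83 -> new Bin 4
  Item 0.42 -> new Bin 5
Total bins used = 5

5


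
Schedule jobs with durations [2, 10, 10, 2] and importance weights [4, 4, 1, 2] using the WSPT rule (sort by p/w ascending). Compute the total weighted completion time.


Compute p/w ratios and sort ascending (WSPT): [(2, 4), (2, 2), (10, 4), (10, 1)]
Compute weighted completion times:
  Job (p=2,w=4): C=2, w*C=4*2=8
  Job (p=2,w=2): C=4, w*C=2*4=8
  Job (p=10,w=4): C=14, w*C=4*14=56
  Job (p=10,w=1): C=24, w*C=1*24=24
Total weighted completion time = 96

96


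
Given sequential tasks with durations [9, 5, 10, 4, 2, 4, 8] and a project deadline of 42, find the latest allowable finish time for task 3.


LF(activity 3) = deadline - sum of successor durations
Successors: activities 4 through 7 with durations [4, 2, 4, 8]
Sum of successor durations = 18
LF = 42 - 18 = 24

24


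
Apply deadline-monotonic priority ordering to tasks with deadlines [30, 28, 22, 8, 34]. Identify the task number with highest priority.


Sort tasks by relative deadline (ascending):
  Task 4: deadline = 8
  Task 3: deadline = 22
  Task 2: deadline = 28
  Task 1: deadline = 30
  Task 5: deadline = 34
Priority order (highest first): [4, 3, 2, 1, 5]
Highest priority task = 4

4


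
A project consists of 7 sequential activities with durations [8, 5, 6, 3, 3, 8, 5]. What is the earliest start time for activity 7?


Activity 7 starts after activities 1 through 6 complete.
Predecessor durations: [8, 5, 6, 3, 3, 8]
ES = 8 + 5 + 6 + 3 + 3 + 8 = 33

33


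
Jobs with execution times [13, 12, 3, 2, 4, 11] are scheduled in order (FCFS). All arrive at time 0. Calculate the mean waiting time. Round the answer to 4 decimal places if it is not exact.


FCFS order (as given): [13, 12, 3, 2, 4, 11]
Waiting times:
  Job 1: wait = 0
  Job 2: wait = 13
  Job 3: wait = 25
  Job 4: wait = 28
  Job 5: wait = 30
  Job 6: wait = 34
Sum of waiting times = 130
Average waiting time = 130/6 = 21.6667

21.6667


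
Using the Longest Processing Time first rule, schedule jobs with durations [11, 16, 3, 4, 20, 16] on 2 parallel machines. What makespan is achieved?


Sort jobs in decreasing order (LPT): [20, 16, 16, 11, 4, 3]
Assign each job to the least loaded machine:
  Machine 1: jobs [20, 11, 4], load = 35
  Machine 2: jobs [16, 16, 3], load = 35
Makespan = max load = 35

35


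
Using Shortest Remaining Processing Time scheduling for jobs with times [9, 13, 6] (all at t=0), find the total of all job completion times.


Since all jobs arrive at t=0, SRPT equals SPT ordering.
SPT order: [6, 9, 13]
Completion times:
  Job 1: p=6, C=6
  Job 2: p=9, C=15
  Job 3: p=13, C=28
Total completion time = 6 + 15 + 28 = 49

49


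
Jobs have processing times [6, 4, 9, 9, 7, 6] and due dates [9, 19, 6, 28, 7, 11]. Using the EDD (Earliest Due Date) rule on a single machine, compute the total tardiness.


Sort by due date (EDD order): [(9, 6), (7, 7), (6, 9), (6, 11), (4, 19), (9, 28)]
Compute completion times and tardiness:
  Job 1: p=9, d=6, C=9, tardiness=max(0,9-6)=3
  Job 2: p=7, d=7, C=16, tardiness=max(0,16-7)=9
  Job 3: p=6, d=9, C=22, tardiness=max(0,22-9)=13
  Job 4: p=6, d=11, C=28, tardiness=max(0,28-11)=17
  Job 5: p=4, d=19, C=32, tardiness=max(0,32-19)=13
  Job 6: p=9, d=28, C=41, tardiness=max(0,41-28)=13
Total tardiness = 68

68


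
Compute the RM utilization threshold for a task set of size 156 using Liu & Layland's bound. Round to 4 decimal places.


Compute 2^(1/156) = 1.0044531370
Subtract 1: 1.0044531370 - 1 = 0.0044531370
Multiply by n: 156 * 0.0044531370 = 0.6946893720
Round to 4 dp: 0.6947

0.6947


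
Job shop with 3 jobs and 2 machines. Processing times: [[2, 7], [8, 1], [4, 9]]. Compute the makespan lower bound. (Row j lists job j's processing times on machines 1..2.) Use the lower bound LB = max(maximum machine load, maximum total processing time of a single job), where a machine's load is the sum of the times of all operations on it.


Machine loads:
  Machine 1: 2 + 8 + 4 = 14
  Machine 2: 7 + 1 + 9 = 17
Max machine load = 17
Job totals:
  Job 1: 9
  Job 2: 9
  Job 3: 13
Max job total = 13
Lower bound = max(17, 13) = 17

17


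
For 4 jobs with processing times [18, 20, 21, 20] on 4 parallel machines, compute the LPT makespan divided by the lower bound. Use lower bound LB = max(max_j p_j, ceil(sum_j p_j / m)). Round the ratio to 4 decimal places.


LPT order: [21, 20, 20, 18]
Machine loads after assignment: [21, 20, 20, 18]
LPT makespan = 21
Lower bound = max(max_job, ceil(total/4)) = max(21, 20) = 21
Ratio = 21 / 21 = 1.0

1.0


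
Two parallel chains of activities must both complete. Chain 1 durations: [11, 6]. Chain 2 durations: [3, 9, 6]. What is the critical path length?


Path A total = 11 + 6 = 17
Path B total = 3 + 9 + 6 = 18
Critical path = longest path = max(17, 18) = 18

18


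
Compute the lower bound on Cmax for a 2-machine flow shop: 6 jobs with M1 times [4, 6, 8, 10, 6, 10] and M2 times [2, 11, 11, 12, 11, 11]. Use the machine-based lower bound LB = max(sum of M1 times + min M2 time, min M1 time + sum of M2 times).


LB1 = sum(M1 times) + min(M2 times) = 44 + 2 = 46
LB2 = min(M1 times) + sum(M2 times) = 4 + 58 = 62
Lower bound = max(LB1, LB2) = max(46, 62) = 62

62


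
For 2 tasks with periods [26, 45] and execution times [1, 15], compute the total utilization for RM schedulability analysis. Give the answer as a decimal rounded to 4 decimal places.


Compute individual utilizations (exact fractions):
  Task 1: C/T = 1/26 (approx. 0.0385)
  Task 2: C/T = 15/45 = 1/3 (approx. 0.3333)
Total utilization U = 1/26 + 1/3 = 29/78
Rounded to 4 decimal places: U = 0.3718
RM (Liu & Layland) bound for 2 tasks = 0.828427; compare with U = 29/78 (approx. 0.371795)
U <= bound, so schedulable by RM sufficient condition.

0.3718


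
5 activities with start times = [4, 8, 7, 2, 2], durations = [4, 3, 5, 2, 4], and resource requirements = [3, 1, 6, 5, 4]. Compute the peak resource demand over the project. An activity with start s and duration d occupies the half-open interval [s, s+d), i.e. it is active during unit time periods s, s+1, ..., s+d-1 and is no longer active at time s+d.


Each activity i is active on [start_i, start_i + duration_i).
Compute total resource usage per time slot:
  t=0: active resources = [], total = 0
  t=1: active resources = [], total = 0
  t=2: active resources = [5, 4], total = 9
  t=3: active resources = [5, 4], total = 9
  t=4: active resources = [3, 4], total = 7
  t=5: active resources = [3, 4], total = 7
  t=6: active resources = [3], total = 3
  t=7: active resources = [3, 6], total = 9
  t=8: active resources = [1, 6], total = 7
  t=9: active resources = [1, 6], total = 7
  t=10: active resources = [1, 6], total = 7
  t=11: active resources = [6], total = 6
Peak resource demand = 9

9


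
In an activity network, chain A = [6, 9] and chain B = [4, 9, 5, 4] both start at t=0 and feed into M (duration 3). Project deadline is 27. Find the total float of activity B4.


Forward pass: ES(B4) = sum of predecessors on chain B = 18
EF = ES + duration = 18 + 4 = 22
Backward pass: LF(M) = deadline = 27; LS(M) = 27 - 3 = 24
LF(B4) = LS(M) - sum(successors on chain B) = 24 - 0 = 24
LS = LF - duration = 24 - 4 = 20
Total float = LS - ES = 20 - 18 = 2

2


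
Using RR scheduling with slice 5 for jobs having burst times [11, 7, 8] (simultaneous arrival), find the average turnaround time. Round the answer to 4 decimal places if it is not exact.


Time quantum = 5
Execution trace:
  J1 runs 5 units, time = 5
  J2 runs 5 units, time = 10
  J3 runs 5 units, time = 15
  J1 runs 5 units, time = 20
  J2 runs 2 units, time = 22
  J3 runs 3 units, time = 25
  J1 runs 1 units, time = 26
Finish times: [26, 22, 25]
Average turnaround = 73/3 = 24.3333

24.3333


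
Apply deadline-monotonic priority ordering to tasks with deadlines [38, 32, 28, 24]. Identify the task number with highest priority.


Sort tasks by relative deadline (ascending):
  Task 4: deadline = 24
  Task 3: deadline = 28
  Task 2: deadline = 32
  Task 1: deadline = 38
Priority order (highest first): [4, 3, 2, 1]
Highest priority task = 4

4


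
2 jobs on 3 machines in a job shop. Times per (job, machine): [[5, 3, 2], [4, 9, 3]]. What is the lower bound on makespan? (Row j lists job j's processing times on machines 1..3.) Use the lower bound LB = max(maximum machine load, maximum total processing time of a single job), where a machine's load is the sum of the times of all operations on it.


Machine loads:
  Machine 1: 5 + 4 = 9
  Machine 2: 3 + 9 = 12
  Machine 3: 2 + 3 = 5
Max machine load = 12
Job totals:
  Job 1: 10
  Job 2: 16
Max job total = 16
Lower bound = max(12, 16) = 16

16


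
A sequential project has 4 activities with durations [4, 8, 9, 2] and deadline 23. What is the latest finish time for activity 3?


LF(activity 3) = deadline - sum of successor durations
Successors: activities 4 through 4 with durations [2]
Sum of successor durations = 2
LF = 23 - 2 = 21

21


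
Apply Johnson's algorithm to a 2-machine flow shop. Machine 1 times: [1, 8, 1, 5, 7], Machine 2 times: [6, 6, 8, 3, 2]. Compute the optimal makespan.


Apply Johnson's rule:
  Group 1 (a <= b): [(1, 1, 6), (3, 1, 8)]
  Group 2 (a > b): [(2, 8, 6), (4, 5, 3), (5, 7, 2)]
Optimal job order: [1, 3, 2, 4, 5]
Schedule:
  Job 1: M1 done at 1, M2 done at 7
  Job 3: M1 done at 2, M2 done at 15
  Job 2: M1 done at 10, M2 done at 21
  Job 4: M1 done at 15, M2 done at 24
  Job 5: M1 done at 22, M2 done at 26
Makespan = 26

26


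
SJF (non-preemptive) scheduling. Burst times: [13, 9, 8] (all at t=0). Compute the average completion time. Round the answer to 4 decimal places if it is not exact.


SJF order (ascending): [8, 9, 13]
Completion times:
  Job 1: burst=8, C=8
  Job 2: burst=9, C=17
  Job 3: burst=13, C=30
Average completion = 55/3 = 18.3333

18.3333


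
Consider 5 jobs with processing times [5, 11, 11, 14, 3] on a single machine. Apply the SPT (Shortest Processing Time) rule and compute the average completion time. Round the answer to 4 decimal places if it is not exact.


Sort jobs by processing time (SPT order): [3, 5, 11, 11, 14]
Compute completion times sequentially:
  Job 1: processing = 3, completes at 3
  Job 2: processing = 5, completes at 8
  Job 3: processing = 11, completes at 19
  Job 4: processing = 11, completes at 30
  Job 5: processing = 14, completes at 44
Sum of completion times = 104
Average completion time = 104/5 = 20.8

20.8


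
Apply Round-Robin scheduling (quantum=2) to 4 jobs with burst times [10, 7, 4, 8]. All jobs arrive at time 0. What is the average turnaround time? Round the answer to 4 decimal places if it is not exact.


Time quantum = 2
Execution trace:
  J1 runs 2 units, time = 2
  J2 runs 2 units, time = 4
  J3 runs 2 units, time = 6
  J4 runs 2 units, time = 8
  J1 runs 2 units, time = 10
  J2 runs 2 units, time = 12
  J3 runs 2 units, time = 14
  J4 runs 2 units, time = 16
  J1 runs 2 units, time = 18
  J2 runs 2 units, time = 20
  J4 runs 2 units, time = 22
  J1 runs 2 units, time = 24
  J2 runs 1 units, time = 25
  J4 runs 2 units, time = 27
  J1 runs 2 units, time = 29
Finish times: [29, 25, 14, 27]
Average turnaround = 95/4 = 23.75

23.75


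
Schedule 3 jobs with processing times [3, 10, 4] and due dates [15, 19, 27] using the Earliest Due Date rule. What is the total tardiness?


Sort by due date (EDD order): [(3, 15), (10, 19), (4, 27)]
Compute completion times and tardiness:
  Job 1: p=3, d=15, C=3, tardiness=max(0,3-15)=0
  Job 2: p=10, d=19, C=13, tardiness=max(0,13-19)=0
  Job 3: p=4, d=27, C=17, tardiness=max(0,17-27)=0
Total tardiness = 0

0


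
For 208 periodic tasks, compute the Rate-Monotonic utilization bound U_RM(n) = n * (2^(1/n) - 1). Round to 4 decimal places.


Compute 2^(1/208) = 1.0033379971
Subtract 1: 1.0033379971 - 1 = 0.0033379971
Multiply by n: 208 * 0.0033379971 = 0.6943033968
Round to 4 dp: 0.6943

0.6943


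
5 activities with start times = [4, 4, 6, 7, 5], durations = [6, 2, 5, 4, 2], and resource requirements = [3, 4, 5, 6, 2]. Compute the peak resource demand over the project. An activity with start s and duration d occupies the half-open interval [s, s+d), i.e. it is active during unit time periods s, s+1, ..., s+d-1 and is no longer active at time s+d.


Each activity i is active on [start_i, start_i + duration_i).
Compute total resource usage per time slot:
  t=0: active resources = [], total = 0
  t=1: active resources = [], total = 0
  t=2: active resources = [], total = 0
  t=3: active resources = [], total = 0
  t=4: active resources = [3, 4], total = 7
  t=5: active resources = [3, 4, 2], total = 9
  t=6: active resources = [3, 5, 2], total = 10
  t=7: active resources = [3, 5, 6], total = 14
  t=8: active resources = [3, 5, 6], total = 14
  t=9: active resources = [3, 5, 6], total = 14
  t=10: active resources = [5, 6], total = 11
Peak resource demand = 14

14


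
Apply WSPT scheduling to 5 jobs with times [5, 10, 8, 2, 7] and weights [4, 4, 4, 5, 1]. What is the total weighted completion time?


Compute p/w ratios and sort ascending (WSPT): [(2, 5), (5, 4), (8, 4), (10, 4), (7, 1)]
Compute weighted completion times:
  Job (p=2,w=5): C=2, w*C=5*2=10
  Job (p=5,w=4): C=7, w*C=4*7=28
  Job (p=8,w=4): C=15, w*C=4*15=60
  Job (p=10,w=4): C=25, w*C=4*25=100
  Job (p=7,w=1): C=32, w*C=1*32=32
Total weighted completion time = 230

230


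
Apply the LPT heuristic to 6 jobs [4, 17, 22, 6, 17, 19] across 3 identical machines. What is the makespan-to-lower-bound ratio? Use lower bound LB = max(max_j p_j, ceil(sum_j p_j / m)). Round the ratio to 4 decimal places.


LPT order: [22, 19, 17, 17, 6, 4]
Machine loads after assignment: [26, 25, 34]
LPT makespan = 34
Lower bound = max(max_job, ceil(total/3)) = max(22, 29) = 29
Ratio = 34 / 29 = 1.1724

1.1724


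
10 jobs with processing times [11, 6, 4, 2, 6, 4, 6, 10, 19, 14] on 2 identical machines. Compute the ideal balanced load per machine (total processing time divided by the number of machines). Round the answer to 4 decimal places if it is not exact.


Total processing time = 11 + 6 + 4 + 2 + 6 + 4 + 6 + 10 + 19 + 14 = 82
Number of machines = 2
Ideal balanced load = 82 / 2 = 41.0

41.0


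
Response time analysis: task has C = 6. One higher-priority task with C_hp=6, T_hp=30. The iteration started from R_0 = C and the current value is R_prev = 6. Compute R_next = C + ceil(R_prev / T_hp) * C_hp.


R_next = C + ceil(R_prev / T_hp) * C_hp
ceil(6 / 30) = ceil(0.2) = 1
Interference = 1 * 6 = 6
R_next = 6 + 6 = 12

12


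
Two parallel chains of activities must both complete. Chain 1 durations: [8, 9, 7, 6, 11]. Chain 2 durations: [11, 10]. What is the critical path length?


Path A total = 8 + 9 + 7 + 6 + 11 = 41
Path B total = 11 + 10 = 21
Critical path = longest path = max(41, 21) = 41

41


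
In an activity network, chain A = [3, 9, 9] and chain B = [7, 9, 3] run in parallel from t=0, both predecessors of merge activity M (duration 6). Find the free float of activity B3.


ES(B3) = sum of predecessors on chain B = 16
EF(B3) = ES + duration = 16 + 3 = 19
Successor of B3 is M. ES(M) = max(sum(A), sum(B)) = max(21, 19) = 21
Free float = ES(successor) - EF(current) = 21 - 19 = 2

2


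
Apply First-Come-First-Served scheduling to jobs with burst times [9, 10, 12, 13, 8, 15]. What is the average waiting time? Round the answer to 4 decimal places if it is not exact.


FCFS order (as given): [9, 10, 12, 13, 8, 15]
Waiting times:
  Job 1: wait = 0
  Job 2: wait = 9
  Job 3: wait = 19
  Job 4: wait = 31
  Job 5: wait = 44
  Job 6: wait = 52
Sum of waiting times = 155
Average waiting time = 155/6 = 25.8333

25.8333


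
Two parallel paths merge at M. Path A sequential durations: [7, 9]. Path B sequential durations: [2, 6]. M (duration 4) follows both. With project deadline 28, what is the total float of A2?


Forward pass: ES(A2) = sum of predecessors on chain A = 7
EF = ES + duration = 7 + 9 = 16
Backward pass: LF(M) = deadline = 28; LS(M) = 28 - 4 = 24
LF(A2) = LS(M) - sum(successors on chain A) = 24 - 0 = 24
LS = LF - duration = 24 - 9 = 15
Total float = LS - ES = 15 - 7 = 8

8


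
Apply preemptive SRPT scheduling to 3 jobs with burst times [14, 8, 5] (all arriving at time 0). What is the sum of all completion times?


Since all jobs arrive at t=0, SRPT equals SPT ordering.
SPT order: [5, 8, 14]
Completion times:
  Job 1: p=5, C=5
  Job 2: p=8, C=13
  Job 3: p=14, C=27
Total completion time = 5 + 13 + 27 = 45

45


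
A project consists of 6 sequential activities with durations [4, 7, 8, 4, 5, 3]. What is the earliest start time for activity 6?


Activity 6 starts after activities 1 through 5 complete.
Predecessor durations: [4, 7, 8, 4, 5]
ES = 4 + 7 + 8 + 4 + 5 = 28

28


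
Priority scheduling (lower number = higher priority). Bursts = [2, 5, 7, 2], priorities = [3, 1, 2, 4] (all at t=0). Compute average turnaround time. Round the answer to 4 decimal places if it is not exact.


Sort by priority (ascending = highest first):
Order: [(1, 5), (2, 7), (3, 2), (4, 2)]
Completion times:
  Priority 1, burst=5, C=5
  Priority 2, burst=7, C=12
  Priority 3, burst=2, C=14
  Priority 4, burst=2, C=16
Average turnaround = 47/4 = 11.75

11.75


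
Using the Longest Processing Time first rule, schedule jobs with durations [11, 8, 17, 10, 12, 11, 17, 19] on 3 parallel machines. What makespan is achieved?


Sort jobs in decreasing order (LPT): [19, 17, 17, 12, 11, 11, 10, 8]
Assign each job to the least loaded machine:
  Machine 1: jobs [19, 11], load = 30
  Machine 2: jobs [17, 12, 8], load = 37
  Machine 3: jobs [17, 11, 10], load = 38
Makespan = max load = 38

38


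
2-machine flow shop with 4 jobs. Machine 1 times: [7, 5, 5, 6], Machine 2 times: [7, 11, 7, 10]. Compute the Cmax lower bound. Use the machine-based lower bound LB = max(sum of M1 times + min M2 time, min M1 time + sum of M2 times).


LB1 = sum(M1 times) + min(M2 times) = 23 + 7 = 30
LB2 = min(M1 times) + sum(M2 times) = 5 + 35 = 40
Lower bound = max(LB1, LB2) = max(30, 40) = 40

40


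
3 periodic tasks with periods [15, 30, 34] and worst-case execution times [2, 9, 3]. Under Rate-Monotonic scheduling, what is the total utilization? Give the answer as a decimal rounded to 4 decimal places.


Compute individual utilizations (exact fractions):
  Task 1: C/T = 2/15 (approx. 0.1333)
  Task 2: C/T = 9/30 = 3/10 (approx. 0.3)
  Task 3: C/T = 3/34 (approx. 0.0882)
Total utilization U = 2/15 + 3/10 + 3/34 = 133/255
Rounded to 4 decimal places: U = 0.5216
RM (Liu & Layland) bound for 3 tasks = 0.779763; compare with U = 133/255 (approx. 0.521569)
U <= bound, so schedulable by RM sufficient condition.

0.5216


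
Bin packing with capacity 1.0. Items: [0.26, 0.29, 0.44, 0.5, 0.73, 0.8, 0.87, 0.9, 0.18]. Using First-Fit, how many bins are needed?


Place items sequentially using First-Fit:
  Item 0.26 -> new Bin 1
  Item 0.29 -> Bin 1 (now 0.55)
  Item 0.44 -> Bin 1 (now 0.99)
  Item 0.5 -> new Bin 2
  Item 0.73 -> new Bin 3
  Item 0.8 -> new Bin 4
  Item 0.87 -> new Bin 5
  Item 0.9 -> new Bin 6
  Item 0.18 -> Bin 2 (now 0.68)
Total bins used = 6

6


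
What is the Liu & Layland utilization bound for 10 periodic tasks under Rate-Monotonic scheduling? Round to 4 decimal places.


Compute 2^(1/10) = 1.0717734625
Subtract 1: 1.0717734625 - 1 = 0.0717734625
Multiply by n: 10 * 0.0717734625 = 0.7177346250
Round to 4 dp: 0.7177

0.7177


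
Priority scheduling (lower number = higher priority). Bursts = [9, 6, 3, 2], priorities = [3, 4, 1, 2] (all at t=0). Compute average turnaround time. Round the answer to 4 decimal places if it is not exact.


Sort by priority (ascending = highest first):
Order: [(1, 3), (2, 2), (3, 9), (4, 6)]
Completion times:
  Priority 1, burst=3, C=3
  Priority 2, burst=2, C=5
  Priority 3, burst=9, C=14
  Priority 4, burst=6, C=20
Average turnaround = 42/4 = 10.5

10.5


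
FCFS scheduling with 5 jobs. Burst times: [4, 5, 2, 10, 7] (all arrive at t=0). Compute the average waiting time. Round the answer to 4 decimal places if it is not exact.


FCFS order (as given): [4, 5, 2, 10, 7]
Waiting times:
  Job 1: wait = 0
  Job 2: wait = 4
  Job 3: wait = 9
  Job 4: wait = 11
  Job 5: wait = 21
Sum of waiting times = 45
Average waiting time = 45/5 = 9.0

9.0


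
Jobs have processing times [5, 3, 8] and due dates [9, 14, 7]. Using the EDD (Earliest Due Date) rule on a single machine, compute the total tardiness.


Sort by due date (EDD order): [(8, 7), (5, 9), (3, 14)]
Compute completion times and tardiness:
  Job 1: p=8, d=7, C=8, tardiness=max(0,8-7)=1
  Job 2: p=5, d=9, C=13, tardiness=max(0,13-9)=4
  Job 3: p=3, d=14, C=16, tardiness=max(0,16-14)=2
Total tardiness = 7

7


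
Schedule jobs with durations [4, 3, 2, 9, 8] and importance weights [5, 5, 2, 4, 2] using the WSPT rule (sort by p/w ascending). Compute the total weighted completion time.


Compute p/w ratios and sort ascending (WSPT): [(3, 5), (4, 5), (2, 2), (9, 4), (8, 2)]
Compute weighted completion times:
  Job (p=3,w=5): C=3, w*C=5*3=15
  Job (p=4,w=5): C=7, w*C=5*7=35
  Job (p=2,w=2): C=9, w*C=2*9=18
  Job (p=9,w=4): C=18, w*C=4*18=72
  Job (p=8,w=2): C=26, w*C=2*26=52
Total weighted completion time = 192

192


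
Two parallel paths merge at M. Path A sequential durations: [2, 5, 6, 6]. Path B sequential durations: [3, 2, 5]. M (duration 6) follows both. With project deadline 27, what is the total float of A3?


Forward pass: ES(A3) = sum of predecessors on chain A = 7
EF = ES + duration = 7 + 6 = 13
Backward pass: LF(M) = deadline = 27; LS(M) = 27 - 6 = 21
LF(A3) = LS(M) - sum(successors on chain A) = 21 - 6 = 15
LS = LF - duration = 15 - 6 = 9
Total float = LS - ES = 9 - 7 = 2

2


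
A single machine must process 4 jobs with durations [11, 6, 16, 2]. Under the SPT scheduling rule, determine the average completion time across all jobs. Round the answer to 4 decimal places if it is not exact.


Sort jobs by processing time (SPT order): [2, 6, 11, 16]
Compute completion times sequentially:
  Job 1: processing = 2, completes at 2
  Job 2: processing = 6, completes at 8
  Job 3: processing = 11, completes at 19
  Job 4: processing = 16, completes at 35
Sum of completion times = 64
Average completion time = 64/4 = 16.0

16.0


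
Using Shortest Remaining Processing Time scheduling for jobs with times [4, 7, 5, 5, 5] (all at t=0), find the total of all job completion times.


Since all jobs arrive at t=0, SRPT equals SPT ordering.
SPT order: [4, 5, 5, 5, 7]
Completion times:
  Job 1: p=4, C=4
  Job 2: p=5, C=9
  Job 3: p=5, C=14
  Job 4: p=5, C=19
  Job 5: p=7, C=26
Total completion time = 4 + 9 + 14 + 19 + 26 = 72

72


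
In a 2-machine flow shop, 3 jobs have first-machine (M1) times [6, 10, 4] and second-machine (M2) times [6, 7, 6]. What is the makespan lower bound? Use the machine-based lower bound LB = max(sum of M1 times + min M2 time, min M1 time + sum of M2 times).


LB1 = sum(M1 times) + min(M2 times) = 20 + 6 = 26
LB2 = min(M1 times) + sum(M2 times) = 4 + 19 = 23
Lower bound = max(LB1, LB2) = max(26, 23) = 26

26


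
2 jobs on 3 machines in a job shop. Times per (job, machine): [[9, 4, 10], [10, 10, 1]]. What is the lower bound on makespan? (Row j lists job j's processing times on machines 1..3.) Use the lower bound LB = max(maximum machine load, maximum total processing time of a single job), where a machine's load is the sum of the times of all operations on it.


Machine loads:
  Machine 1: 9 + 10 = 19
  Machine 2: 4 + 10 = 14
  Machine 3: 10 + 1 = 11
Max machine load = 19
Job totals:
  Job 1: 23
  Job 2: 21
Max job total = 23
Lower bound = max(19, 23) = 23

23


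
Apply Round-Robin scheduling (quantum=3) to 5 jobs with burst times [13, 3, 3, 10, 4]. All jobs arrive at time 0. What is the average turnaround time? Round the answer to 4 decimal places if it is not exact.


Time quantum = 3
Execution trace:
  J1 runs 3 units, time = 3
  J2 runs 3 units, time = 6
  J3 runs 3 units, time = 9
  J4 runs 3 units, time = 12
  J5 runs 3 units, time = 15
  J1 runs 3 units, time = 18
  J4 runs 3 units, time = 21
  J5 runs 1 units, time = 22
  J1 runs 3 units, time = 25
  J4 runs 3 units, time = 28
  J1 runs 3 units, time = 31
  J4 runs 1 units, time = 32
  J1 runs 1 units, time = 33
Finish times: [33, 6, 9, 32, 22]
Average turnaround = 102/5 = 20.4

20.4


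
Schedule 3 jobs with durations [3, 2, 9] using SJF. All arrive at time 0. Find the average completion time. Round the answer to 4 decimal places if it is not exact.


SJF order (ascending): [2, 3, 9]
Completion times:
  Job 1: burst=2, C=2
  Job 2: burst=3, C=5
  Job 3: burst=9, C=14
Average completion = 21/3 = 7.0

7.0


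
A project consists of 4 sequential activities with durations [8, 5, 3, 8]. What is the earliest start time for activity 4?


Activity 4 starts after activities 1 through 3 complete.
Predecessor durations: [8, 5, 3]
ES = 8 + 5 + 3 = 16

16


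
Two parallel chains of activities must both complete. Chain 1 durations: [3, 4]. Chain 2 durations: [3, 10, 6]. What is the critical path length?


Path A total = 3 + 4 = 7
Path B total = 3 + 10 + 6 = 19
Critical path = longest path = max(7, 19) = 19

19


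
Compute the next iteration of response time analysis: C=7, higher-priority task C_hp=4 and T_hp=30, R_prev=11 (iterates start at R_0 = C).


R_next = C + ceil(R_prev / T_hp) * C_hp
ceil(11 / 30) = ceil(0.3667) = 1
Interference = 1 * 4 = 4
R_next = 7 + 4 = 11
R_next = R_prev, so the iteration has converged (response time = 11).

11


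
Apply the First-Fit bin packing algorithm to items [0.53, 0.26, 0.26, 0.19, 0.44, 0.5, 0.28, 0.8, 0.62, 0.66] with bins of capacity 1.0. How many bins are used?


Place items sequentially using First-Fit:
  Item 0.53 -> new Bin 1
  Item 0.26 -> Bin 1 (now 0.79)
  Item 0.26 -> new Bin 2
  Item 0.19 -> Bin 1 (now 0.98)
  Item 0.44 -> Bin 2 (now 0.7)
  Item 0.5 -> new Bin 3
  Item 0.28 -> Bin 2 (now 0.98)
  Item 0.8 -> new Bin 4
  Item 0.62 -> new Bin 5
  Item 0.66 -> new Bin 6
Total bins used = 6

6


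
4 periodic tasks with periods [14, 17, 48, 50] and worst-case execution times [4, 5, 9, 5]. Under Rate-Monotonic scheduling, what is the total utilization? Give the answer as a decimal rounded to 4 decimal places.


Compute individual utilizations (exact fractions):
  Task 1: C/T = 4/14 = 2/7 (approx. 0.2857)
  Task 2: C/T = 5/17 (approx. 0.2941)
  Task 3: C/T = 9/48 = 3/16 (approx. 0.1875)
  Task 4: C/T = 5/50 = 1/10 (approx. 0.1)
Total utilization U = 2/7 + 5/17 + 3/16 + 1/10 = 8257/9520
Rounded to 4 decimal places: U = 0.8673
RM (Liu & Layland) bound for 4 tasks = 0.756828; compare with U = 8257/9520 (approx. 0.867332)
bound < U <= 1, so the RM sufficient condition is not met (inconclusive; an exact test such as response-time analysis is needed).

0.8673


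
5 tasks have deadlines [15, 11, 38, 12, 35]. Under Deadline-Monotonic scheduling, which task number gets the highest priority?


Sort tasks by relative deadline (ascending):
  Task 2: deadline = 11
  Task 4: deadline = 12
  Task 1: deadline = 15
  Task 5: deadline = 35
  Task 3: deadline = 38
Priority order (highest first): [2, 4, 1, 5, 3]
Highest priority task = 2

2


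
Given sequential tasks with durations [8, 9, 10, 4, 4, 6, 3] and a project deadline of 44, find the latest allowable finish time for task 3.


LF(activity 3) = deadline - sum of successor durations
Successors: activities 4 through 7 with durations [4, 4, 6, 3]
Sum of successor durations = 17
LF = 44 - 17 = 27

27


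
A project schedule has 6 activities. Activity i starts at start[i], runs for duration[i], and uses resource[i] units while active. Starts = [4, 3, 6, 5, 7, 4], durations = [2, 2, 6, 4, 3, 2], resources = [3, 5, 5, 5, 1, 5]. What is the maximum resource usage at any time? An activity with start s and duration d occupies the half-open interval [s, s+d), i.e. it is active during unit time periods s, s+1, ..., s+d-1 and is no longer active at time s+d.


Each activity i is active on [start_i, start_i + duration_i).
Compute total resource usage per time slot:
  t=0: active resources = [], total = 0
  t=1: active resources = [], total = 0
  t=2: active resources = [], total = 0
  t=3: active resources = [5], total = 5
  t=4: active resources = [3, 5, 5], total = 13
  t=5: active resources = [3, 5, 5], total = 13
  t=6: active resources = [5, 5], total = 10
  t=7: active resources = [5, 5, 1], total = 11
  t=8: active resources = [5, 5, 1], total = 11
  t=9: active resources = [5, 1], total = 6
  t=10: active resources = [5], total = 5
  t=11: active resources = [5], total = 5
Peak resource demand = 13

13


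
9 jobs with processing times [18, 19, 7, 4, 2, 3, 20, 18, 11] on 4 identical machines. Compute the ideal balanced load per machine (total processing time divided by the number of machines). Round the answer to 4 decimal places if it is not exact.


Total processing time = 18 + 19 + 7 + 4 + 2 + 3 + 20 + 18 + 11 = 102
Number of machines = 4
Ideal balanced load = 102 / 4 = 25.5

25.5


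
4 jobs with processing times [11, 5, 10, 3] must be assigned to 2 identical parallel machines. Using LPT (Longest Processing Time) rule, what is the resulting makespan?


Sort jobs in decreasing order (LPT): [11, 10, 5, 3]
Assign each job to the least loaded machine:
  Machine 1: jobs [11, 3], load = 14
  Machine 2: jobs [10, 5], load = 15
Makespan = max load = 15

15


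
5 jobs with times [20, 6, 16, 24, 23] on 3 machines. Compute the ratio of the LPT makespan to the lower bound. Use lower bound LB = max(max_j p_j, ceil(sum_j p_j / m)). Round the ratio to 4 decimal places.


LPT order: [24, 23, 20, 16, 6]
Machine loads after assignment: [24, 29, 36]
LPT makespan = 36
Lower bound = max(max_job, ceil(total/3)) = max(24, 30) = 30
Ratio = 36 / 30 = 1.2

1.2


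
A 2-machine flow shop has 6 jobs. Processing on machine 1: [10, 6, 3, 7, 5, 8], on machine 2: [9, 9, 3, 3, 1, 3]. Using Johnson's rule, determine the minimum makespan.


Apply Johnson's rule:
  Group 1 (a <= b): [(3, 3, 3), (2, 6, 9)]
  Group 2 (a > b): [(1, 10, 9), (4, 7, 3), (6, 8, 3), (5, 5, 1)]
Optimal job order: [3, 2, 1, 4, 6, 5]
Schedule:
  Job 3: M1 done at 3, M2 done at 6
  Job 2: M1 done at 9, M2 done at 18
  Job 1: M1 done at 19, M2 done at 28
  Job 4: M1 done at 26, M2 done at 31
  Job 6: M1 done at 34, M2 done at 37
  Job 5: M1 done at 39, M2 done at 40
Makespan = 40

40


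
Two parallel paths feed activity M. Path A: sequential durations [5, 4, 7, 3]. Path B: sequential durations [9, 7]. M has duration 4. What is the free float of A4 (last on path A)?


ES(A4) = sum of predecessors on chain A = 16
EF(A4) = ES + duration = 16 + 3 = 19
Successor of A4 is M. ES(M) = max(sum(A), sum(B)) = max(19, 16) = 19
Free float = ES(successor) - EF(current) = 19 - 19 = 0

0


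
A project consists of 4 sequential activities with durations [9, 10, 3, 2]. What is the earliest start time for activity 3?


Activity 3 starts after activities 1 through 2 complete.
Predecessor durations: [9, 10]
ES = 9 + 10 = 19

19
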